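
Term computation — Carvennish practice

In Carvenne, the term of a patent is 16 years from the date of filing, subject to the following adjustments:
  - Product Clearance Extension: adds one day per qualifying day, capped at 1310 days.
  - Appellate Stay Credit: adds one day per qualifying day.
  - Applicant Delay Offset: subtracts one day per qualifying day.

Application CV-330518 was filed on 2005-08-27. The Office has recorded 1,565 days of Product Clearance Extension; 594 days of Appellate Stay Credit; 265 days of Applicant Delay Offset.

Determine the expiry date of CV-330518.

February 21, 2026

Base term: filing date + 16 years → 27 August 2021.
Product Clearance Extension: 1565 days claimed exceeds the 1310-day cap, so +1310 days → 29 March 2025.
Appellate Stay Credit: +594 days → 13 November 2026.
Applicant Delay Offset: −265 days → 21 February 2026.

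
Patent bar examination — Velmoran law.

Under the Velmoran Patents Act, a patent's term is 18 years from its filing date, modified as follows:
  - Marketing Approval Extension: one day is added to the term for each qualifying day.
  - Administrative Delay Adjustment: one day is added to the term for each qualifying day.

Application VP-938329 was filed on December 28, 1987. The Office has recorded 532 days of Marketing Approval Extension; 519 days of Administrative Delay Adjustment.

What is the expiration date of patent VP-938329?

November 13, 2008

Base term: filing date + 18 years → 28 December 2005.
Marketing Approval Extension: +532 days → 13 June 2007.
Administrative Delay Adjustment: +519 days → 13 November 2008.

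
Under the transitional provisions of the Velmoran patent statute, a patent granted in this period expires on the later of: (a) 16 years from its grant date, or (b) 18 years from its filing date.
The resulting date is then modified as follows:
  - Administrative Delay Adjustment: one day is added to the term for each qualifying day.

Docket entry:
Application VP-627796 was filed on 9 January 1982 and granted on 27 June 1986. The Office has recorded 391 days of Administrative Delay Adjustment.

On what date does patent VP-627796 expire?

(a) grant + 16 years → 27 June 2002.
(b) filing + 18 years → 9 January 2000.
Later of the two: 27 June 2002.
Administrative Delay Adjustment: +391 days → 23 July 2003.

July 23, 2003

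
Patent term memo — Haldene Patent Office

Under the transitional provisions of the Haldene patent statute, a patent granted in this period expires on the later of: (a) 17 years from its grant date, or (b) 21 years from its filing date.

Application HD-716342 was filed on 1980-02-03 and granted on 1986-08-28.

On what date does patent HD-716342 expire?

August 28, 2003

(a) grant + 17 years → 28 August 2003.
(b) filing + 21 years → 3 February 2001.
Later of the two: 28 August 2003.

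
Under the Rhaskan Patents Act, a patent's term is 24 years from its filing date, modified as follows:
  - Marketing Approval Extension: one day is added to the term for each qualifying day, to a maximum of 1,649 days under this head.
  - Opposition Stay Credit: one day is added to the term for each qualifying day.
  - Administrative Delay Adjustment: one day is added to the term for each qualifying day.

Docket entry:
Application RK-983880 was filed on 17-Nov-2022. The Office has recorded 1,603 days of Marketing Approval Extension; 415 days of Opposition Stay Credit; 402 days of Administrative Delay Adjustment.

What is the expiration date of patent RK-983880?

Base term: filing date + 24 years → 17 November 2046.
Marketing Approval Extension: 1603 days (within the 1649-day cap) → +1603 days → 8 April 2051.
Opposition Stay Credit: +415 days → 27 May 2052.
Administrative Delay Adjustment: +402 days → 3 July 2053.

2053-07-03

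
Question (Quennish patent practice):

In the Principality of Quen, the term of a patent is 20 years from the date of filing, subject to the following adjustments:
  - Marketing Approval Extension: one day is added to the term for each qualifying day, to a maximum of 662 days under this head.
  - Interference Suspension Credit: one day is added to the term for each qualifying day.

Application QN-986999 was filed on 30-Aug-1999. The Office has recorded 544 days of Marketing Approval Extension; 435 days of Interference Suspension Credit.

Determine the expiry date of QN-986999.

2022-05-05

Base term: filing date + 20 years → 30 August 2019.
Marketing Approval Extension: 544 days (within the 662-day cap) → +544 days → 24 February 2021.
Interference Suspension Credit: +435 days → 5 May 2022.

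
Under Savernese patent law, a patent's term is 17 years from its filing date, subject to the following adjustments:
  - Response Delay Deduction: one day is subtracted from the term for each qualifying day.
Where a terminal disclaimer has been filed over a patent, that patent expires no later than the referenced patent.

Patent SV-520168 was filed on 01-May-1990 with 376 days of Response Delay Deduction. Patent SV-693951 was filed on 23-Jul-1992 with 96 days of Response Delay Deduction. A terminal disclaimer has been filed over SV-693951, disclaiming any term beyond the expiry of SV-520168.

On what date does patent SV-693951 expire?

Natural term of SV-693951:
  Base: filing + 17 years → 23 July 2009.
  Response Delay Deduction: −96 days → 18 April 2009.
Expiry of referenced patent SV-520168:
  Base: filing + 17 years → 1 May 2007.
  Response Delay Deduction: −376 days → 20 April 2006.
Terminal disclaimer: SV-693951 expires on the earlier of 18 April 2009 and 20 April 2006.

2006-04-20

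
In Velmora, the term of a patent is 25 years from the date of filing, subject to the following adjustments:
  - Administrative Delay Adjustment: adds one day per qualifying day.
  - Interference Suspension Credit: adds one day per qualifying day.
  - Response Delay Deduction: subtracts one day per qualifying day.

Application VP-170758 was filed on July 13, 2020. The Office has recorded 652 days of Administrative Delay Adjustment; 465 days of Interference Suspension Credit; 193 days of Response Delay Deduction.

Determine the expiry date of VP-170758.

2048-01-23

Base term: filing date + 25 years → 13 July 2045.
Administrative Delay Adjustment: +652 days → 26 April 2047.
Interference Suspension Credit: +465 days → 3 August 2048.
Response Delay Deduction: −193 days → 23 January 2048.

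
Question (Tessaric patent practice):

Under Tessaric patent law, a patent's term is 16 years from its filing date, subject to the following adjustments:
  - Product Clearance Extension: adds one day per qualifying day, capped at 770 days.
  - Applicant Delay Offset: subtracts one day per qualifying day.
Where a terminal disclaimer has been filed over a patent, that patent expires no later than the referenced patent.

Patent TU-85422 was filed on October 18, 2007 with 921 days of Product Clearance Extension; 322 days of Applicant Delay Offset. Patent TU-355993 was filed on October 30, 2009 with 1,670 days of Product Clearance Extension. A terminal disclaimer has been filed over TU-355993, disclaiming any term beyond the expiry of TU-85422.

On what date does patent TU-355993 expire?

Natural term of TU-355993:
  Base: filing + 16 years → 30 October 2025.
  Product Clearance Extension: 1670 days claimed exceeds the 770-day cap, so +770 days → 9 December 2027.
Expiry of referenced patent TU-85422:
  Base: filing + 16 years → 18 October 2023.
  Product Clearance Extension: 921 days claimed exceeds the 770-day cap, so +770 days → 26 November 2025.
  Applicant Delay Offset: −322 days → 8 January 2025.
Terminal disclaimer: TU-355993 expires on the earlier of 9 December 2027 and 8 January 2025.

January 8, 2025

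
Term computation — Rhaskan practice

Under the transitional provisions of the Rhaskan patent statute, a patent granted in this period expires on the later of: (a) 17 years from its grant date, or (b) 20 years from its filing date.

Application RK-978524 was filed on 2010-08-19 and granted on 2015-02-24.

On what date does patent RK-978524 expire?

(a) grant + 17 years → 24 February 2032.
(b) filing + 20 years → 19 August 2030.
Later of the two: 24 February 2032.

2032-02-24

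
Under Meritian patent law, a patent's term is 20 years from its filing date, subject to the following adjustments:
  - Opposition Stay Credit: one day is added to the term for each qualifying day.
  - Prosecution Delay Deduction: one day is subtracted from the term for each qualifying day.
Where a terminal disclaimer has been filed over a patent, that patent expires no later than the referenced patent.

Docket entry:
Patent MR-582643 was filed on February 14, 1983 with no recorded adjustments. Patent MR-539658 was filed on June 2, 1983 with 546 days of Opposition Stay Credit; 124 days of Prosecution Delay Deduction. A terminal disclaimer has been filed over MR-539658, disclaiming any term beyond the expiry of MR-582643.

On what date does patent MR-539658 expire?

2003-02-14

Natural term of MR-539658:
  Base: filing + 20 years → 2 June 2003.
  Opposition Stay Credit: +546 days → 29 November 2004.
  Prosecution Delay Deduction: −124 days → 28 July 2004.
Expiry of referenced patent MR-582643:
  Base: filing + 20 years → 14 February 2003.
Terminal disclaimer: MR-539658 expires on the earlier of 28 July 2004 and 14 February 2003.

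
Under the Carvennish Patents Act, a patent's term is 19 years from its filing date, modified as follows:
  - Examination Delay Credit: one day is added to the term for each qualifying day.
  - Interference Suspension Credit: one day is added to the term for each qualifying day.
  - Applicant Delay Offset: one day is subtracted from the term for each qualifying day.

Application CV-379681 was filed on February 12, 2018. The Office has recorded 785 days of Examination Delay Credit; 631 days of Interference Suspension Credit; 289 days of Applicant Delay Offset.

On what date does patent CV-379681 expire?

Base term: filing date + 19 years → 12 February 2037.
Examination Delay Credit: +785 days → 8 April 2039.
Interference Suspension Credit: +631 days → 29 December 2040.
Applicant Delay Offset: −289 days → 15 March 2040.

March 15, 2040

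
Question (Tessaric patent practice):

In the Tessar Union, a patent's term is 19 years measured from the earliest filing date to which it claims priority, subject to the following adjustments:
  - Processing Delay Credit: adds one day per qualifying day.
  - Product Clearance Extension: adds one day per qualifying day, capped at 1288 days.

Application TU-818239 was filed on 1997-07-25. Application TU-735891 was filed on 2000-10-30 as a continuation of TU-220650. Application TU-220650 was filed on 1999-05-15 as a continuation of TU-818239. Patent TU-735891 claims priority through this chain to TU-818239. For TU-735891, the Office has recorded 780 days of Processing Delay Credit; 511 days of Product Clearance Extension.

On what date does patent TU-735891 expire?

February 6, 2020

Earliest priority filing: 25 July 1997.
Base term: 25 July 1997 + 19 years → 25 July 2016.
Processing Delay Credit: +780 days → 13 September 2018.
Product Clearance Extension: 511 days (within the 1288-day cap) → +511 days → 6 February 2020.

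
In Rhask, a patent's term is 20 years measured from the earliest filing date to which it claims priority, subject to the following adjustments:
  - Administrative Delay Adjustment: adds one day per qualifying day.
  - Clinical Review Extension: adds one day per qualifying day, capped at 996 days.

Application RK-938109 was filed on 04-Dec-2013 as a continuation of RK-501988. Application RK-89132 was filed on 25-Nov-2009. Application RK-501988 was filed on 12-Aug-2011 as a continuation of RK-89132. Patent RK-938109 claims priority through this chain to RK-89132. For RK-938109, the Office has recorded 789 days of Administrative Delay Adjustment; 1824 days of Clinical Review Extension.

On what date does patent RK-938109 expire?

2034-10-15

Earliest priority filing: 25 November 2009.
Base term: 25 November 2009 + 20 years → 25 November 2029.
Administrative Delay Adjustment: +789 days → 23 January 2032.
Clinical Review Extension: 1824 days claimed exceeds the 996-day cap, so +996 days → 15 October 2034.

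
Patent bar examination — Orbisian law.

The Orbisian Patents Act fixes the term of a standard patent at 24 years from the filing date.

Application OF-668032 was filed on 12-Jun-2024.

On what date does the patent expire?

Filing date + 24 years → 12 June 2048.

June 12, 2048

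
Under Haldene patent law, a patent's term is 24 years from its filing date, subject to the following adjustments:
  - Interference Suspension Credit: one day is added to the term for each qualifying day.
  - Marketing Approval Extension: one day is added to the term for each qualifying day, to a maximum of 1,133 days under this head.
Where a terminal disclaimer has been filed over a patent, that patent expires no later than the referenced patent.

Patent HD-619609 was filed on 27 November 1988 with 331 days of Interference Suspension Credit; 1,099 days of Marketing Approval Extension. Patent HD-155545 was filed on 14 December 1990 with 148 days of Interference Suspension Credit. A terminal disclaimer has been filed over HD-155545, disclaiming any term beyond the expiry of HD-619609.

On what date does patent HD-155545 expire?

May 11, 2015

Natural term of HD-155545:
  Base: filing + 24 years → 14 December 2014.
  Interference Suspension Credit: +148 days → 11 May 2015.
Expiry of referenced patent HD-619609:
  Base: filing + 24 years → 27 November 2012.
  Interference Suspension Credit: +331 days → 24 October 2013.
  Marketing Approval Extension: 1099 days (within the 1133-day cap) → +1099 days → 27 October 2016.
Terminal disclaimer: HD-155545 expires on the earlier of 11 May 2015 and 27 October 2016.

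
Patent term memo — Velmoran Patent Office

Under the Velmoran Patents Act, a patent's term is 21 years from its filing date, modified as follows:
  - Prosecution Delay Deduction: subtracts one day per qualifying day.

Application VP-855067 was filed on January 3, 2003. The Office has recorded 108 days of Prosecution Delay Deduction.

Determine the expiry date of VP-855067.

Base term: filing date + 21 years → 3 January 2024.
Prosecution Delay Deduction: −108 days → 17 September 2023.

September 17, 2023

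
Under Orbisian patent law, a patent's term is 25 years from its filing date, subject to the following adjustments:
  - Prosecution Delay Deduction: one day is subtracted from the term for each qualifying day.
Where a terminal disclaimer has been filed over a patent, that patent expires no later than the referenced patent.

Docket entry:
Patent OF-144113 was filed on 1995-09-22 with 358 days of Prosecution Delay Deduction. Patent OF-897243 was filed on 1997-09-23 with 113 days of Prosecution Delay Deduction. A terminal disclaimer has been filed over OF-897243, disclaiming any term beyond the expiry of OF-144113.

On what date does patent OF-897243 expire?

Natural term of OF-897243:
  Base: filing + 25 years → 23 September 2022.
  Prosecution Delay Deduction: −113 days → 2 June 2022.
Expiry of referenced patent OF-144113:
  Base: filing + 25 years → 22 September 2020.
  Prosecution Delay Deduction: −358 days → 30 September 2019.
Terminal disclaimer: OF-897243 expires on the earlier of 2 June 2022 and 30 September 2019.

September 30, 2019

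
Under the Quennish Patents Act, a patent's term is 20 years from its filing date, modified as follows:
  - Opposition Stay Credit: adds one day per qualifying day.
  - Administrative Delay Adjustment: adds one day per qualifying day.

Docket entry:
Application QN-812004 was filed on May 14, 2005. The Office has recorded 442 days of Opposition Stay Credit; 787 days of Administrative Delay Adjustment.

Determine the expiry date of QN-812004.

Base term: filing date + 20 years → 14 May 2025.
Opposition Stay Credit: +442 days → 30 July 2026.
Administrative Delay Adjustment: +787 days → 24 September 2028.

2028-09-24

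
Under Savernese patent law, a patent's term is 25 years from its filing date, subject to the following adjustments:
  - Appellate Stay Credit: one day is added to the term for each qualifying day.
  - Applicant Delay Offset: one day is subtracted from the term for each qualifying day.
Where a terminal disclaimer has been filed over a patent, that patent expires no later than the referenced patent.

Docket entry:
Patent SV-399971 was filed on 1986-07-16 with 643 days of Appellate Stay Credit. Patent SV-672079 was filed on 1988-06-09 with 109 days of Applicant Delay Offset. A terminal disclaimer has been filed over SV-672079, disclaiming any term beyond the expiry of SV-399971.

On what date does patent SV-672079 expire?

Natural term of SV-672079:
  Base: filing + 25 years → 9 June 2013.
  Applicant Delay Offset: −109 days → 20 February 2013.
Expiry of referenced patent SV-399971:
  Base: filing + 25 years → 16 July 2011.
  Appellate Stay Credit: +643 days → 19 April 2013.
Terminal disclaimer: SV-672079 expires on the earlier of 20 February 2013 and 19 April 2013.

2013-02-20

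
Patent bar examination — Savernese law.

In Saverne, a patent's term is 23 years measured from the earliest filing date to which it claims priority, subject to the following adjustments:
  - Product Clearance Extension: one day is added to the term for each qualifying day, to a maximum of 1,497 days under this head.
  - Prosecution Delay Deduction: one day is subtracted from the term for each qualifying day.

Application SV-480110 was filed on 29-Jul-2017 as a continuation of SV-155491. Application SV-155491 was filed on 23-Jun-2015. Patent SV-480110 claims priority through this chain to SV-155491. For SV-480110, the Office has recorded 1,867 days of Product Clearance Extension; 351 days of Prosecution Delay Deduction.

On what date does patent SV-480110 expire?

August 12, 2041

Earliest priority filing: 23 June 2015.
Base term: 23 June 2015 + 23 years → 23 June 2038.
Product Clearance Extension: 1867 days claimed exceeds the 1497-day cap, so +1497 days → 29 July 2042.
Prosecution Delay Deduction: −351 days → 12 August 2041.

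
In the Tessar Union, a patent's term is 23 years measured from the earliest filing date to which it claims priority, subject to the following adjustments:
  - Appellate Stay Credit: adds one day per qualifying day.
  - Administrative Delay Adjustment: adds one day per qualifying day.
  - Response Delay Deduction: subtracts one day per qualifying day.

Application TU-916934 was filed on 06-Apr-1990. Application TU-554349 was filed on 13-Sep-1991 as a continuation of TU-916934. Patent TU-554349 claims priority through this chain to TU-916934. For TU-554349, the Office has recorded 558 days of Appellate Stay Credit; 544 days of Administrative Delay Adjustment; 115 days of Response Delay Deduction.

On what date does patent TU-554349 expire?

2015-12-19

Earliest priority filing: 6 April 1990.
Base term: 6 April 1990 + 23 years → 6 April 2013.
Appellate Stay Credit: +558 days → 16 October 2014.
Administrative Delay Adjustment: +544 days → 12 April 2016.
Response Delay Deduction: −115 days → 19 December 2015.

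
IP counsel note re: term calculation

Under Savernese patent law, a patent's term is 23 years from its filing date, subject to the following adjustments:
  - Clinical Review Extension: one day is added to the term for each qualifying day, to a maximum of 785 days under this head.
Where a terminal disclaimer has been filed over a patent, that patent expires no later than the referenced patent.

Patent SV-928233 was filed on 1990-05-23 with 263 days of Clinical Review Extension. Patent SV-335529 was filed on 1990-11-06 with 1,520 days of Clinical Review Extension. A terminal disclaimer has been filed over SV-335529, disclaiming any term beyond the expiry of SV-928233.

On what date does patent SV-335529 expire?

Natural term of SV-335529:
  Base: filing + 23 years → 6 November 2013.
  Clinical Review Extension: 1520 days claimed exceeds the 785-day cap, so +785 days → 31 December 2015.
Expiry of referenced patent SV-928233:
  Base: filing + 23 years → 23 May 2013.
  Clinical Review Extension: 263 days (within the 785-day cap) → +263 days → 10 February 2014.
Terminal disclaimer: SV-335529 expires on the earlier of 31 December 2015 and 10 February 2014.

2014-02-10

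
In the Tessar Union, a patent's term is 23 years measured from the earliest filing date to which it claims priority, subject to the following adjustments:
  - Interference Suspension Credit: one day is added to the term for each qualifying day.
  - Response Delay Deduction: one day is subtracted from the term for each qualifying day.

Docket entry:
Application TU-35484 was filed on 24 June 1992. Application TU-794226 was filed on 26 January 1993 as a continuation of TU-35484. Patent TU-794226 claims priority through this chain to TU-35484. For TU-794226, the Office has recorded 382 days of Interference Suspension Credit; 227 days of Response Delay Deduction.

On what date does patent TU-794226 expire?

November 26, 2015

Earliest priority filing: 24 June 1992.
Base term: 24 June 1992 + 23 years → 24 June 2015.
Interference Suspension Credit: +382 days → 10 July 2016.
Response Delay Deduction: −227 days → 26 November 2015.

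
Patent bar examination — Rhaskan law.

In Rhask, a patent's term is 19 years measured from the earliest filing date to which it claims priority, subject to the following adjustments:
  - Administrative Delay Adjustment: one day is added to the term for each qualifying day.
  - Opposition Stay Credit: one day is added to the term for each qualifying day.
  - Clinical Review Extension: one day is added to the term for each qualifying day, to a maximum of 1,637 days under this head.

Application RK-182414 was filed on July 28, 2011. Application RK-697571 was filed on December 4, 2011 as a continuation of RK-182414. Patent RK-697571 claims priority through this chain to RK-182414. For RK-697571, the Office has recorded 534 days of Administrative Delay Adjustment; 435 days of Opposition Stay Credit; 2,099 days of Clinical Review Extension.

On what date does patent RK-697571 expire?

Earliest priority filing: 28 July 2011.
Base term: 28 July 2011 + 19 years → 28 July 2030.
Administrative Delay Adjustment: +534 days → 13 January 2032.
Opposition Stay Credit: +435 days → 23 March 2033.
Clinical Review Extension: 2099 days claimed exceeds the 1637-day cap, so +1637 days → 15 September 2037.

2037-09-15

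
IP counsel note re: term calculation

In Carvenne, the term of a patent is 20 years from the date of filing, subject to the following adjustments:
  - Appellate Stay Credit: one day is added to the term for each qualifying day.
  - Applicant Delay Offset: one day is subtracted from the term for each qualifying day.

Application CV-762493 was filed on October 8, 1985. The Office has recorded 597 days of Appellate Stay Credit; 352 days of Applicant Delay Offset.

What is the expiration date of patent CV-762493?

Base term: filing date + 20 years → 8 October 2005.
Appellate Stay Credit: +597 days → 28 May 2007.
Applicant Delay Offset: −352 days → 10 June 2006.

June 10, 2006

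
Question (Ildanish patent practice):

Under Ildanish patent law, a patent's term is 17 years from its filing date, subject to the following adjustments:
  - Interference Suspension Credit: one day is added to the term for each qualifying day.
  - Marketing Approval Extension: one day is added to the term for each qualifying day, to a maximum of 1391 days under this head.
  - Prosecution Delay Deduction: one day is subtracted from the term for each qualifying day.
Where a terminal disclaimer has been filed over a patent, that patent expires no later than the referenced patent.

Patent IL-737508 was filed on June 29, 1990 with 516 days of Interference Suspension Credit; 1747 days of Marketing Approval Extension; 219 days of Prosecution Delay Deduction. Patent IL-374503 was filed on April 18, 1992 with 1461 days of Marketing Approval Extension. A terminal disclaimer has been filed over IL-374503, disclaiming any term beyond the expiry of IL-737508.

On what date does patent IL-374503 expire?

2012-02-11

Natural term of IL-374503:
  Base: filing + 17 years → 18 April 2009.
  Marketing Approval Extension: 1461 days claimed exceeds the 1391-day cap, so +1391 days → 7 February 2013.
Expiry of referenced patent IL-737508:
  Base: filing + 17 years → 29 June 2007.
  Interference Suspension Credit: +516 days → 26 November 2008.
  Marketing Approval Extension: 1747 days claimed exceeds the 1391-day cap, so +1391 days → 17 September 2012.
  Prosecution Delay Deduction: −219 days → 11 February 2012.
Terminal disclaimer: IL-374503 expires on the earlier of 7 February 2013 and 11 February 2012.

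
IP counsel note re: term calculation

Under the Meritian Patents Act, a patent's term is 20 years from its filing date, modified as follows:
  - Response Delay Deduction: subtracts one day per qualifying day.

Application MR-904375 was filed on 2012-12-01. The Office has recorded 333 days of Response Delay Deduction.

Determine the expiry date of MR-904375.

Base term: filing date + 20 years → 1 December 2032.
Response Delay Deduction: −333 days → 3 January 2032.

2032-01-03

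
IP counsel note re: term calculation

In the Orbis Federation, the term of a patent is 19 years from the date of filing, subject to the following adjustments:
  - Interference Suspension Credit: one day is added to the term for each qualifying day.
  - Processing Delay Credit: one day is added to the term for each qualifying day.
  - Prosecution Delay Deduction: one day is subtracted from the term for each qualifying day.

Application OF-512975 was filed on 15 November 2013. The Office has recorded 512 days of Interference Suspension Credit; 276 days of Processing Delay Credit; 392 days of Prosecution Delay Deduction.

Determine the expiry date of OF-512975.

December 16, 2033

Base term: filing date + 19 years → 15 November 2032.
Interference Suspension Credit: +512 days → 11 April 2034.
Processing Delay Credit: +276 days → 12 January 2035.
Prosecution Delay Deduction: −392 days → 16 December 2033.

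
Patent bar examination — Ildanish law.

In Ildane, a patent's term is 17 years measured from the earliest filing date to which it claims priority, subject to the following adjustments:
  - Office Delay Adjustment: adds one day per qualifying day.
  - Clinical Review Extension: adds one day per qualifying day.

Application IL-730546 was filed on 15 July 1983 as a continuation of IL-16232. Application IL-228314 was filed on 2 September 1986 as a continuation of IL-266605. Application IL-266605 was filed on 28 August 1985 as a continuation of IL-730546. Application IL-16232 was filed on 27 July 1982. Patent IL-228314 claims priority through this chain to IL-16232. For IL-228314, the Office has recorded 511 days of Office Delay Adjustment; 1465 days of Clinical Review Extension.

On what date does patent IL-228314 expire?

2004-12-23

Earliest priority filing: 27 July 1982.
Base term: 27 July 1982 + 17 years → 27 July 1999.
Office Delay Adjustment: +511 days → 19 December 2000.
Clinical Review Extension: +1465 days → 23 December 2004.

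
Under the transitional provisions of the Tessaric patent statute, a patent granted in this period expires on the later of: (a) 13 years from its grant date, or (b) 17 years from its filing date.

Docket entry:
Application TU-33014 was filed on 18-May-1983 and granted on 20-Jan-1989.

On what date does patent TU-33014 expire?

(a) grant + 13 years → 20 January 2002.
(b) filing + 17 years → 18 May 2000.
Later of the two: 20 January 2002.

2002-01-20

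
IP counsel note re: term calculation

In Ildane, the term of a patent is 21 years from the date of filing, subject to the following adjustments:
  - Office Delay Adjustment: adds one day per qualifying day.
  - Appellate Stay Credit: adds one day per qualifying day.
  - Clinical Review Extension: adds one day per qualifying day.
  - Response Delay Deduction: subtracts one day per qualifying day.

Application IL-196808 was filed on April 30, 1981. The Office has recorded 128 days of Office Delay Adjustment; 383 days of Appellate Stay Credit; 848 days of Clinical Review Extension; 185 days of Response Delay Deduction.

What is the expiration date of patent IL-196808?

2005-07-17

Base term: filing date + 21 years → 30 April 2002.
Office Delay Adjustment: +128 days → 5 September 2002.
Appellate Stay Credit: +383 days → 23 September 2003.
Clinical Review Extension: +848 days → 18 January 2006.
Response Delay Deduction: −185 days → 17 July 2005.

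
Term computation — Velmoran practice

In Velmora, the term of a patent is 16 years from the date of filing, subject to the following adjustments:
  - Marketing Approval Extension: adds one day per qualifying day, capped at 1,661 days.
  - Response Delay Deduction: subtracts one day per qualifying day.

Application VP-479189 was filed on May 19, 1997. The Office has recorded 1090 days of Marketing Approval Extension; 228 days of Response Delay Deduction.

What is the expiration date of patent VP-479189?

2015-09-28

Base term: filing date + 16 years → 19 May 2013.
Marketing Approval Extension: 1090 days (within the 1661-day cap) → +1090 days → 13 May 2016.
Response Delay Deduction: −228 days → 28 September 2015.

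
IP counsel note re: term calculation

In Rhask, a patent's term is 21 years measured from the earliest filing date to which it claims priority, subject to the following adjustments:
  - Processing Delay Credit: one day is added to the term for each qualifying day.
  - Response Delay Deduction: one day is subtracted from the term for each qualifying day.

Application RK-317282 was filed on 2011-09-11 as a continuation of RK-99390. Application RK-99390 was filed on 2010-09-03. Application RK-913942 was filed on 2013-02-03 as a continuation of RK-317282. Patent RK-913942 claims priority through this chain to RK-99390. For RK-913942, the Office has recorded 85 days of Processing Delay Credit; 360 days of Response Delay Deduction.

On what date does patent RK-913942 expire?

December 2, 2030

Earliest priority filing: 3 September 2010.
Base term: 3 September 2010 + 21 years → 3 September 2031.
Processing Delay Credit: +85 days → 27 November 2031.
Response Delay Deduction: −360 days → 2 December 2030.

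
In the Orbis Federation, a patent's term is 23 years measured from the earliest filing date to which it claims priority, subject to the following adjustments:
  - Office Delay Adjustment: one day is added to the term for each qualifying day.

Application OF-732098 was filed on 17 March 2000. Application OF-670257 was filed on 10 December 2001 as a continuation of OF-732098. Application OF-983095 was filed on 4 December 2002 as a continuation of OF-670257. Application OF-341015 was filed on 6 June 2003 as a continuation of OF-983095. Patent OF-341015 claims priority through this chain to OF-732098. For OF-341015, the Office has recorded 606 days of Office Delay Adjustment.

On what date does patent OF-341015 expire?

Earliest priority filing: 17 March 2000.
Base term: 17 March 2000 + 23 years → 17 March 2023.
Office Delay Adjustment: +606 days → 12 November 2024.

2024-11-12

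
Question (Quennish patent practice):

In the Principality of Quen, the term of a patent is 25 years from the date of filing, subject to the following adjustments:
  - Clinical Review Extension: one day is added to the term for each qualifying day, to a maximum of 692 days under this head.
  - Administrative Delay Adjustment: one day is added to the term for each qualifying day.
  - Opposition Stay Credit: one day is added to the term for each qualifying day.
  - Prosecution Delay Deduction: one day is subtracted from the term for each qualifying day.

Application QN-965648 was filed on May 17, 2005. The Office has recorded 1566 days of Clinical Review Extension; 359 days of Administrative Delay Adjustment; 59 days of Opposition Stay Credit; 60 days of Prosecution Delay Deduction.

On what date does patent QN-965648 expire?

Base term: filing date + 25 years → 17 May 2030.
Clinical Review Extension: 1566 days claimed exceeds the 692-day cap, so +692 days → 8 April 2032.
Administrative Delay Adjustment: +359 days → 2 April 2033.
Opposition Stay Credit: +59 days → 31 May 2033.
Prosecution Delay Deduction: −60 days → 1 April 2033.

April 1, 2033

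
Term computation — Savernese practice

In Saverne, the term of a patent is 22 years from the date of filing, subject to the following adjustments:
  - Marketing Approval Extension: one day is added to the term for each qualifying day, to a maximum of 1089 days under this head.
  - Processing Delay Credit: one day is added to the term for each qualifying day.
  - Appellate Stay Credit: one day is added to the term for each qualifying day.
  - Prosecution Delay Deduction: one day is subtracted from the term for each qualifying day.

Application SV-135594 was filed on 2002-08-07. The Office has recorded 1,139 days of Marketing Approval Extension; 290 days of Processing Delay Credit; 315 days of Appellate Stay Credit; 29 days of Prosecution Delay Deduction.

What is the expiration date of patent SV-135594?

February 27, 2029

Base term: filing date + 22 years → 7 August 2024.
Marketing Approval Extension: 1139 days claimed exceeds the 1089-day cap, so +1089 days → 1 August 2027.
Processing Delay Credit: +290 days → 17 May 2028.
Appellate Stay Credit: +315 days → 28 March 2029.
Prosecution Delay Deduction: −29 days → 27 February 2029.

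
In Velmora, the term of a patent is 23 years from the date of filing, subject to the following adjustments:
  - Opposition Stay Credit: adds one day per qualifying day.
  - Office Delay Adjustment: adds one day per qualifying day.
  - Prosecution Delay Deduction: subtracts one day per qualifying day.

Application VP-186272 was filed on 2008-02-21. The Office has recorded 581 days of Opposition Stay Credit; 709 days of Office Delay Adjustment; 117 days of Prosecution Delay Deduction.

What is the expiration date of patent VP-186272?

2034-05-09

Base term: filing date + 23 years → 21 February 2031.
Opposition Stay Credit: +581 days → 24 September 2032.
Office Delay Adjustment: +709 days → 3 September 2034.
Prosecution Delay Deduction: −117 days → 9 May 2034.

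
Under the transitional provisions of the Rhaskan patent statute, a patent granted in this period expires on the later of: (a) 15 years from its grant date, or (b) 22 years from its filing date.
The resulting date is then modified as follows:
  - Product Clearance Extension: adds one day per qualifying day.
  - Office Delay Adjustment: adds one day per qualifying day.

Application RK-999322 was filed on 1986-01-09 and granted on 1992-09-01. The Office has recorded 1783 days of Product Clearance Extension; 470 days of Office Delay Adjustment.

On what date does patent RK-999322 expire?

2014-03-11

(a) grant + 15 years → 1 September 2007.
(b) filing + 22 years → 9 January 2008.
Later of the two: 9 January 2008.
Product Clearance Extension: +1783 days → 26 November 2012.
Office Delay Adjustment: +470 days → 11 March 2014.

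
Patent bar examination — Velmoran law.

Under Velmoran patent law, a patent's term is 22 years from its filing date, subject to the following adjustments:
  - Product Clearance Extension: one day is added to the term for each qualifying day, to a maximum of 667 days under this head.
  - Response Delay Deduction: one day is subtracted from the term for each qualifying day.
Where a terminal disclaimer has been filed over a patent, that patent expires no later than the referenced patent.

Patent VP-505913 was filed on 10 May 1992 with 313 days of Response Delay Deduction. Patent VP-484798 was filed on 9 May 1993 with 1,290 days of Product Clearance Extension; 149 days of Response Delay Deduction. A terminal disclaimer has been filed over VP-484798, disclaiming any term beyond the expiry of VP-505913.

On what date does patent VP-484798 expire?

Natural term of VP-484798:
  Base: filing + 22 years → 9 May 2015.
  Product Clearance Extension: 1290 days claimed exceeds the 667-day cap, so +667 days → 6 March 2017.
  Response Delay Deduction: −149 days → 8 October 2016.
Expiry of referenced patent VP-505913:
  Base: filing + 22 years → 10 May 2014.
  Response Delay Deduction: −313 days → 1 July 2013.
Terminal disclaimer: VP-484798 expires on the earlier of 8 October 2016 and 1 July 2013.

July 1, 2013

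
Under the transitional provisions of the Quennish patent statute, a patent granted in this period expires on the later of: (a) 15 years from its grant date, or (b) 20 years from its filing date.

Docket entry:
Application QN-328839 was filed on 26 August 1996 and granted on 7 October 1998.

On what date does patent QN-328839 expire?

2016-08-26

(a) grant + 15 years → 7 October 2013.
(b) filing + 20 years → 26 August 2016.
Later of the two: 26 August 2016.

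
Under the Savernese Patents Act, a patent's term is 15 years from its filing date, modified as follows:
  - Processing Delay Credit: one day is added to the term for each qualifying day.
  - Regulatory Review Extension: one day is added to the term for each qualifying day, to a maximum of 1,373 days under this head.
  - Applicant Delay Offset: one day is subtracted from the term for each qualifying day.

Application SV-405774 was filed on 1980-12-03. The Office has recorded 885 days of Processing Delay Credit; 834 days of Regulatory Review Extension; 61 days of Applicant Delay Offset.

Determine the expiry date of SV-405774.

June 17, 2000

Base term: filing date + 15 years → 3 December 1995.
Processing Delay Credit: +885 days → 6 May 1998.
Regulatory Review Extension: 834 days (within the 1373-day cap) → +834 days → 17 August 2000.
Applicant Delay Offset: −61 days → 17 June 2000.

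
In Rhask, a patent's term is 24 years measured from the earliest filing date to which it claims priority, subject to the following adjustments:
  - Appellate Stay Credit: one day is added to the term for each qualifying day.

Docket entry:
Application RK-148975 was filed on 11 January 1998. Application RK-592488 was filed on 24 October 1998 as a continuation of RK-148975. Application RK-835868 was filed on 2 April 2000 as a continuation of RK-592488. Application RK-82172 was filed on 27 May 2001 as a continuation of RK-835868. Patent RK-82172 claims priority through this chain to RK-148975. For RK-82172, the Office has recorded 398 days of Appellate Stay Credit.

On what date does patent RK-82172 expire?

February 13, 2023

Earliest priority filing: 11 January 1998.
Base term: 11 January 1998 + 24 years → 11 January 2022.
Appellate Stay Credit: +398 days → 13 February 2023.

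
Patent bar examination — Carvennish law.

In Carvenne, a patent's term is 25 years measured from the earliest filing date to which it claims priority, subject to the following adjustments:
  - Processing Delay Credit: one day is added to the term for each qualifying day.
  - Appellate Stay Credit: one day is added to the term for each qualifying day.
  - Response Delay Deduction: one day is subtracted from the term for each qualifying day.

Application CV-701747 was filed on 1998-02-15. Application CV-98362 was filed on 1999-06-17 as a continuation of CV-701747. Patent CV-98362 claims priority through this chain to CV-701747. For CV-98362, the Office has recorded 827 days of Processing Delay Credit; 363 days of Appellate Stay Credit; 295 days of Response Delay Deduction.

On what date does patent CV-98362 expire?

2025-07-29

Earliest priority filing: 15 February 1998.
Base term: 15 February 1998 + 25 years → 15 February 2023.
Processing Delay Credit: +827 days → 22 May 2025.
Appellate Stay Credit: +363 days → 20 May 2026.
Response Delay Deduction: −295 days → 29 July 2025.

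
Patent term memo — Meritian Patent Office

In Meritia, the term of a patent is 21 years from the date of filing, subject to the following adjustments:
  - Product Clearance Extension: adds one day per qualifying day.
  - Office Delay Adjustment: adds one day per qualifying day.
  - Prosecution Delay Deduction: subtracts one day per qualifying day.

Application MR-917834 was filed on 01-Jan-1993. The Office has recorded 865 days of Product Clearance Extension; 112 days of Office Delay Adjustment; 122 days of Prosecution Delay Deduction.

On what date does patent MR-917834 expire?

May 5, 2016

Base term: filing date + 21 years → 1 January 2014.
Product Clearance Extension: +865 days → 15 May 2016.
Office Delay Adjustment: +112 days → 4 September 2016.
Prosecution Delay Deduction: −122 days → 5 May 2016.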